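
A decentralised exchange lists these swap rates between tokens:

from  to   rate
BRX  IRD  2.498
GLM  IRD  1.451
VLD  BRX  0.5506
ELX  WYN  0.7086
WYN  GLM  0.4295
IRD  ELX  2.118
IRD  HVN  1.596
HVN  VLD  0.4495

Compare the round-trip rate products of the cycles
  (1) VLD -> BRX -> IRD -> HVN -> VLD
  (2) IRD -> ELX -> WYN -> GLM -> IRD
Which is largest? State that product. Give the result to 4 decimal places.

(1) 0.5506 × 2.498 × 1.596 × 0.4495 = 0.98671
(2) 2.118 × 0.7086 × 0.4295 × 1.451 = 0.93531
Highest is cycle (1) at 0.9867 (≤1, no arbitrage).

0.9867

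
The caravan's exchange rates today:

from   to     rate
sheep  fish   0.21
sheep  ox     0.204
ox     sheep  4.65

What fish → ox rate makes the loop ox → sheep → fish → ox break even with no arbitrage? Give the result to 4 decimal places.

1.0241

Known legs of the cycle: 4.65 × 0.21 = 0.9765
For no arbitrage the full-cycle product must be 1, so the missing rate is 1 / 0.9765 ≈ 1.024066.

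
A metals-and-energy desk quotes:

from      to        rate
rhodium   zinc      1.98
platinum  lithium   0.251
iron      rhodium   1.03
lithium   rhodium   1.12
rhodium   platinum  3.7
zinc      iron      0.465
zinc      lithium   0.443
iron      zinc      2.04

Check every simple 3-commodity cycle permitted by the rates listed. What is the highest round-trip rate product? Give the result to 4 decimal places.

lithium→rhodium→platinum→lithium: 1.12 × 3.7 × 0.251 = 1.04014
zinc→lithium→rhodium→zinc: 0.443 × 1.12 × 1.98 = 0.98240
iron→rhodium→zinc→iron: 1.03 × 1.98 × 0.465 = 0.94832
Maximum is lithium→rhodium→platinum→lithium at 1.0401; arbitrage exists.

1.0401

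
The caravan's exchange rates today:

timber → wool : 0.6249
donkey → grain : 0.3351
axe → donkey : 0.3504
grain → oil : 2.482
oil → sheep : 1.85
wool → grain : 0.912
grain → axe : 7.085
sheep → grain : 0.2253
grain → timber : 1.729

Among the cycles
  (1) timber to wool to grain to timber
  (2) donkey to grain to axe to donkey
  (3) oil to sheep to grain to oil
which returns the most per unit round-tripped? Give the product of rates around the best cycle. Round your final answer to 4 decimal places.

1.0345

(1) 0.6249 × 0.912 × 1.729 = 0.98537
(2) 0.3351 × 7.085 × 0.3504 = 0.83191
(3) 1.85 × 0.2253 × 2.482 = 1.03451
Highest is cycle (3) at 1.0345 (>1, arbitrage).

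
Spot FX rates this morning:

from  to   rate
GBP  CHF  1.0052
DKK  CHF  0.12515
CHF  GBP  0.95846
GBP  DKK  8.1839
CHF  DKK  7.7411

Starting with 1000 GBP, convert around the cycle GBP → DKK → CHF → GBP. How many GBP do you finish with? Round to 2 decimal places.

1000 GBP × 8.1839 = 8183.9 DKK
8183.9 DKK × 0.12515 = 1024.215085 CHF
1024.215085 CHF × 0.95846 = 981.6691903691 GBP

981.67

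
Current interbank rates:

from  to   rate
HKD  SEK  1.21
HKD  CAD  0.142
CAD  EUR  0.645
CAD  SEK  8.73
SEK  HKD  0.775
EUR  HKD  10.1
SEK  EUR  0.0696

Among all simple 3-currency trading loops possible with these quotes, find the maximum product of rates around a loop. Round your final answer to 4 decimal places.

0.9607

CAD→SEK→HKD→CAD: 8.73 × 0.775 × 0.142 = 0.96074
EUR→HKD→CAD→EUR: 10.1 × 0.142 × 0.645 = 0.92506
EUR→HKD→SEK→EUR: 10.1 × 1.21 × 0.0696 = 0.85058
Maximum is CAD→SEK→HKD→CAD at 0.9607; no arbitrage — every cycle loses value.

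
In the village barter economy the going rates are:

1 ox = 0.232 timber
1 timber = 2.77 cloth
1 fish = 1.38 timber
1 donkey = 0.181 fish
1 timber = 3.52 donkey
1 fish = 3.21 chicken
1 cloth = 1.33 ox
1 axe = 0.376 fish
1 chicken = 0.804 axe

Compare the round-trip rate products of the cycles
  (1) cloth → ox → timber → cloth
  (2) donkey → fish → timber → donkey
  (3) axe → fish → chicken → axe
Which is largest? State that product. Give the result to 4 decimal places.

(1) 1.33 × 0.232 × 2.77 = 0.85471
(2) 0.181 × 1.38 × 3.52 = 0.87923
(3) 0.376 × 3.21 × 0.804 = 0.97040
Highest is cycle (3) at 0.9704 (≤1, no arbitrage).

0.9704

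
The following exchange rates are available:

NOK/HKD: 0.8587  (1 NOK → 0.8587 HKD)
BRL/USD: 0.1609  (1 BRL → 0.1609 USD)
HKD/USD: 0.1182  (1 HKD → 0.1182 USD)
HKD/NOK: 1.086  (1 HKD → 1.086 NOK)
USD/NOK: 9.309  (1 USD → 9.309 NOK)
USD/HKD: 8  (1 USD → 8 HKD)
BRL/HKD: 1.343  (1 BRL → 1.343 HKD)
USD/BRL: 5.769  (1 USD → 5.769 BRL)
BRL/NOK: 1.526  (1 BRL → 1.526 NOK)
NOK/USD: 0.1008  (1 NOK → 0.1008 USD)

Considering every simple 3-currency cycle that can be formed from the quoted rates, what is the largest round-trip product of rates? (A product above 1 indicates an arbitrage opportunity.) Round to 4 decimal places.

0.9448

NOK→HKD→USD→NOK: 0.8587 × 0.1182 × 9.309 = 0.94485
BRL→HKD→USD→BRL: 1.343 × 0.1182 × 5.769 = 0.91579
NOK→USD→BRL→NOK: 0.1008 × 5.769 × 1.526 = 0.88739
NOK→USD→HKD→NOK: 0.1008 × 8 × 1.086 = 0.87575
Maximum is NOK→HKD→USD→NOK at 0.9448; no arbitrage — every cycle loses value.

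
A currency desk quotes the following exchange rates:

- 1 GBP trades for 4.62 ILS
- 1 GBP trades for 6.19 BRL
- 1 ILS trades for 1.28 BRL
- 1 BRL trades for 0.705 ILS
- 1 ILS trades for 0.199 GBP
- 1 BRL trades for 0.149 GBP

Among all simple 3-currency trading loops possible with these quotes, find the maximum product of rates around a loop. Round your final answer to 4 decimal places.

GBP→ILS→BRL→GBP: 4.62 × 1.28 × 0.149 = 0.88113
GBP→BRL→ILS→GBP: 6.19 × 0.705 × 0.199 = 0.86843
Maximum is GBP→ILS→BRL→GBP at 0.8811; no arbitrage — every cycle loses value.

0.8811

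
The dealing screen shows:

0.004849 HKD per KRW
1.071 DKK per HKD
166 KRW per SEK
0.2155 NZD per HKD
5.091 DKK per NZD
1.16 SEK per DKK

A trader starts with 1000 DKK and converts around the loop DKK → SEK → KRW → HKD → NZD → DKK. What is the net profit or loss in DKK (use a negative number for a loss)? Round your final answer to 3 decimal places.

1000 DKK × 1.16 = 1160 SEK
1160 SEK × 166 = 192560 KRW
192560 KRW × 0.004849 = 933.72344 HKD
933.72344 HKD × 0.2155 = 201.21740132 NZD
201.21740132 NZD × 5.091 = 1024.39779012012 DKK
Net change: 1024.39779012012 − 1000 = 24.39779012012 DKK

24.398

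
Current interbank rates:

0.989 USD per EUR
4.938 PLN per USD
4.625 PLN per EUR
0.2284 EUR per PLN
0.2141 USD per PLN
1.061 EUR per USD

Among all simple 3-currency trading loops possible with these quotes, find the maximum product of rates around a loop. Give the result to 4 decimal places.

EUR→USD→PLN→EUR: 0.989 × 4.938 × 0.2284 = 1.11543
EUR→PLN→USD→EUR: 4.625 × 0.2141 × 1.061 = 1.05062
Maximum is EUR→USD→PLN→EUR at 1.1154; arbitrage exists.

1.1154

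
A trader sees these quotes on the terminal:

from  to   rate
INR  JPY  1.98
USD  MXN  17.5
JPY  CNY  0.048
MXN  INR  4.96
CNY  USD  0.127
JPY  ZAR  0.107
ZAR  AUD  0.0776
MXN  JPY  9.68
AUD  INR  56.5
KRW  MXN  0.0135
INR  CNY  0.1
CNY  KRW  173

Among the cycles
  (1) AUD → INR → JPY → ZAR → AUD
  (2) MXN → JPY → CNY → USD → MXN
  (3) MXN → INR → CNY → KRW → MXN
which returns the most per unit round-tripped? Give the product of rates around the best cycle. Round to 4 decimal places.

(1) 56.5 × 1.98 × 0.107 × 0.0776 = 0.92888
(2) 9.68 × 0.048 × 0.127 × 17.5 = 1.03266
(3) 4.96 × 0.1 × 173 × 0.0135 = 1.15841
Highest is cycle (3) at 1.1584 (>1, arbitrage).

1.1584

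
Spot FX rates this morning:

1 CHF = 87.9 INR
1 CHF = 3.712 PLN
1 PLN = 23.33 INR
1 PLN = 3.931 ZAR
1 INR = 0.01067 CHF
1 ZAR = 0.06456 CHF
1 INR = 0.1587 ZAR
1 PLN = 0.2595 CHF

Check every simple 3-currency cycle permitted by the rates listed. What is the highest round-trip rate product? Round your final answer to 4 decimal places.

0.9421

ZAR→CHF→PLN→ZAR: 0.06456 × 3.712 × 3.931 = 0.94205
CHF→PLN→INR→CHF: 3.712 × 23.33 × 0.01067 = 0.92403
ZAR→CHF→INR→ZAR: 0.06456 × 87.9 × 0.1587 = 0.90059
Maximum is ZAR→CHF→PLN→ZAR at 0.9421; no arbitrage — every cycle loses value.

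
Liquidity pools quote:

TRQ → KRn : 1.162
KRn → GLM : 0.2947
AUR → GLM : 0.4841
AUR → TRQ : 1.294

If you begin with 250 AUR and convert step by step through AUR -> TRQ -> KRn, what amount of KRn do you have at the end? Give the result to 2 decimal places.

375.91

250 AUR × 1.294 = 323.5 TRQ
323.5 TRQ × 1.162 = 375.907 KRn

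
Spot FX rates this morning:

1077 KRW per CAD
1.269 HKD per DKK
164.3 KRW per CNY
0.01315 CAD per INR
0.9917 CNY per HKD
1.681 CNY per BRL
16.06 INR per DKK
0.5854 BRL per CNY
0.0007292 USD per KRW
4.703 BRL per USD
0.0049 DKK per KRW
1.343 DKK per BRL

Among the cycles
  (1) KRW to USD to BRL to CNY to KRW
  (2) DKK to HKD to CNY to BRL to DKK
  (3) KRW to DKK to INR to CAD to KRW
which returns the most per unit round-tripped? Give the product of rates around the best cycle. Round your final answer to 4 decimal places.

1.1145

(1) 0.0007292 × 4.703 × 1.681 × 164.3 = 0.94717
(2) 1.269 × 0.9917 × 0.5854 × 1.343 = 0.98940
(3) 0.0049 × 16.06 × 0.01315 × 1077 = 1.11451
Highest is cycle (3) at 1.1145 (>1, arbitrage).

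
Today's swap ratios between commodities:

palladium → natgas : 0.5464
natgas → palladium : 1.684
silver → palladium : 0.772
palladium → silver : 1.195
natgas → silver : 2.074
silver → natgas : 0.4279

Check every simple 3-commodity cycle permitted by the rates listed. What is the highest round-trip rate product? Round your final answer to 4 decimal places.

natgas→silver→palladium→natgas: 2.074 × 0.772 × 0.5464 = 0.87486
natgas→palladium→silver→natgas: 1.684 × 1.195 × 0.4279 = 0.86110
Maximum is natgas→silver→palladium→natgas at 0.8749; no arbitrage — every cycle loses value.

0.8749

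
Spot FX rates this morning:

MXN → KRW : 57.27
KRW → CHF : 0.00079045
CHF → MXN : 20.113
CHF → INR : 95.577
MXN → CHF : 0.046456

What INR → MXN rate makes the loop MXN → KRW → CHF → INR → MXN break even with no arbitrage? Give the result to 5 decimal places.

0.23112

Known legs of the cycle: 57.27 × 0.00079045 × 95.577 = 4.3266820467555
For no arbitrage the full-cycle product must be 1, so the missing rate is 1 / 4.3266820467555 ≈ 0.2311240.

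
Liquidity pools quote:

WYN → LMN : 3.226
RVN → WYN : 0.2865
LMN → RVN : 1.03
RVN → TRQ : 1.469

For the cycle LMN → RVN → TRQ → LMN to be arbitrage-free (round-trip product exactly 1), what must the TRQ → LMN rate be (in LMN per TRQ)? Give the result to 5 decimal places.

0.66091

Known legs of the cycle: 1.03 × 1.469 = 1.51307
For no arbitrage the full-cycle product must be 1, so the missing rate is 1 / 1.51307 ≈ 0.6609080.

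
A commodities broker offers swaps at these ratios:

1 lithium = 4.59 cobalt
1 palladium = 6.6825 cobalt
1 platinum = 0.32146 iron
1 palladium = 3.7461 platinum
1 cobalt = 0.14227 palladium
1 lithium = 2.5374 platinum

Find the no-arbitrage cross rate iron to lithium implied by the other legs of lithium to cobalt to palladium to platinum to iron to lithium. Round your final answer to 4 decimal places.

Known legs of the cycle: 4.59 × 0.14227 × 3.7461 × 0.32146 = 0.7863797542892058
For no arbitrage the full-cycle product must be 1, so the missing rate is 1 / 0.7863797542892058 ≈ 1.271650.

1.2717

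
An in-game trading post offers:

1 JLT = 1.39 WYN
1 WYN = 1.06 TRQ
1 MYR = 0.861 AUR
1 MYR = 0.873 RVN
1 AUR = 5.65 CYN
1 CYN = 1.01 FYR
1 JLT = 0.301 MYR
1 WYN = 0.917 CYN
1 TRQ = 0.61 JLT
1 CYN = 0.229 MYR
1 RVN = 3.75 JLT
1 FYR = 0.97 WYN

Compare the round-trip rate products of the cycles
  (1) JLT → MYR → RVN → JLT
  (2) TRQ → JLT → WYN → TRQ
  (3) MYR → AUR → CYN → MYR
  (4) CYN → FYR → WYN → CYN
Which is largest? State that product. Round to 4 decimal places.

1.1140

(1) 0.301 × 0.873 × 3.75 = 0.98540
(2) 0.61 × 1.39 × 1.06 = 0.89877
(3) 0.861 × 5.65 × 0.229 = 1.11400
(4) 1.01 × 0.97 × 0.917 = 0.89838
Highest is cycle (3) at 1.1140 (>1, arbitrage).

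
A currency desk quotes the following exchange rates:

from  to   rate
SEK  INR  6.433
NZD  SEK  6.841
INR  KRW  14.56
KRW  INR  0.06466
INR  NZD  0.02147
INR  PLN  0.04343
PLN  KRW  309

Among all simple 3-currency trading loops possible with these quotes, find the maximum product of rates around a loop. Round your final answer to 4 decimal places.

0.9449

SEK→INR→NZD→SEK: 6.433 × 0.02147 × 6.841 = 0.94486
PLN→KRW→INR→PLN: 309 × 0.06466 × 0.04343 = 0.86773
Maximum is SEK→INR→NZD→SEK at 0.9449; no arbitrage — every cycle loses value.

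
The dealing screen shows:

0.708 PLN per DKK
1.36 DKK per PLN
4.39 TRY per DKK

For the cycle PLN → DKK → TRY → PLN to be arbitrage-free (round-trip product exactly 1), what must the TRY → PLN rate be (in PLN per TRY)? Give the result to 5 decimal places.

Known legs of the cycle: 1.36 × 4.39 = 5.9704
For no arbitrage the full-cycle product must be 1, so the missing rate is 1 / 5.9704 ≈ 0.1674930.

0.16749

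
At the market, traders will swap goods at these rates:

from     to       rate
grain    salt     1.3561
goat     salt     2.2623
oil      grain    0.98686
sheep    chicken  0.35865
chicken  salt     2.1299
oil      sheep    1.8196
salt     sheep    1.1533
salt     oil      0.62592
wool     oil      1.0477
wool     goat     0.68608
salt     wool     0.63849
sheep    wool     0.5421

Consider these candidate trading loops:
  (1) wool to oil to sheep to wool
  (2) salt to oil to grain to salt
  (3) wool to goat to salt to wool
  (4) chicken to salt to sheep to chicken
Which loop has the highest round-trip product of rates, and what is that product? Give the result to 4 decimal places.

(1) 1.0477 × 1.8196 × 0.5421 = 1.03346
(2) 0.62592 × 0.98686 × 1.3561 = 0.83766
(3) 0.68608 × 2.2623 × 0.63849 = 0.99101
(4) 2.1299 × 1.1533 × 0.35865 = 0.88099
Highest is cycle (1) at 1.0335 (>1, arbitrage).

1.0335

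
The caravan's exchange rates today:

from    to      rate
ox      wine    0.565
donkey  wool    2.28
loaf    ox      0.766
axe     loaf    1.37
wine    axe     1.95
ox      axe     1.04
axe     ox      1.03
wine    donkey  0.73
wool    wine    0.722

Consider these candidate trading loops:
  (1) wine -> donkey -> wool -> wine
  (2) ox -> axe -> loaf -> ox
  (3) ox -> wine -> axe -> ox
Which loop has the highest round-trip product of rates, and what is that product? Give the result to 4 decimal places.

(1) 0.73 × 2.28 × 0.722 = 1.20170
(2) 1.04 × 1.37 × 0.766 = 1.09140
(3) 0.565 × 1.95 × 1.03 = 1.13480
Highest is cycle (1) at 1.2017 (>1, arbitrage).

1.2017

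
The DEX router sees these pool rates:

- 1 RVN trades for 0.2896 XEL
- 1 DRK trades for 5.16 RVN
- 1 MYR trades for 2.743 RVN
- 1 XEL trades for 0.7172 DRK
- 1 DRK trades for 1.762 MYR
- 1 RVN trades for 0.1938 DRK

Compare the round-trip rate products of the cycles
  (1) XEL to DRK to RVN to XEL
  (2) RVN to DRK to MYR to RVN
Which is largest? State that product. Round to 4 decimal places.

(1) 0.7172 × 5.16 × 0.2896 = 1.07174
(2) 0.1938 × 1.762 × 2.743 = 0.93667
Highest is cycle (1) at 1.0717 (>1, arbitrage).

1.0717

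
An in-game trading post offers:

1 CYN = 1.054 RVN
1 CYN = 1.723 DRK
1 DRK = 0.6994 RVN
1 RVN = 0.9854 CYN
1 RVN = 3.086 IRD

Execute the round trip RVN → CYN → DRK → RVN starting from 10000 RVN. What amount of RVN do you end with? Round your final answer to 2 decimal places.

10000 RVN × 0.9854 = 9854 CYN
9854 CYN × 1.723 = 16978.442 DRK
16978.442 DRK × 0.6994 = 11874.7223348 RVN

11874.72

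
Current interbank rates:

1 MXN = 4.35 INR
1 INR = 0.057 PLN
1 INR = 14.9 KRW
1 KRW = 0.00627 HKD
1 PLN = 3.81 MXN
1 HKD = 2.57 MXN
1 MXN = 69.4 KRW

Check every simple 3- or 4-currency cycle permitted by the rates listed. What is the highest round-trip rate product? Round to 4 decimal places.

1.1183

MXN→KRW→HKD→MXN: 69.4 × 0.00627 × 2.57 = 1.11830
MXN→INR→KRW→HKD→MXN: 4.35 × 14.9 × 0.00627 × 2.57 = 1.04442
MXN→INR→PLN→MXN: 4.35 × 0.057 × 3.81 = 0.94469
Maximum is MXN→KRW→HKD→MXN at 1.1183; arbitrage exists.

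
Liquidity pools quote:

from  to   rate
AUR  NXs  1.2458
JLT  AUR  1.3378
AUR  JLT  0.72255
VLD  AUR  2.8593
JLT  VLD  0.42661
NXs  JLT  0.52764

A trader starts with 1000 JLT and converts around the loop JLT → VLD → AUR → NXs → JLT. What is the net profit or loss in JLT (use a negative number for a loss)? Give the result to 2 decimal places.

-198.18

1000 JLT × 0.42661 = 426.61 VLD
426.61 VLD × 2.8593 = 1219.805973 AUR
1219.805973 AUR × 1.2458 = 1519.6342811634 NXs
1519.6342811634 NXs × 0.52764 = 801.819832113056376 JLT
Net change: 801.819832113056376 − 1000 = -198.180167886943624 JLT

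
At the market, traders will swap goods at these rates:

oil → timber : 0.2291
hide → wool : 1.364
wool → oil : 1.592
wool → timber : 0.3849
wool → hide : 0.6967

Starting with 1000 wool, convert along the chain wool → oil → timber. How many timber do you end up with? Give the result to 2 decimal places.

364.73

1000 wool × 1.592 = 1592 oil
1592 oil × 0.2291 = 364.7272 timber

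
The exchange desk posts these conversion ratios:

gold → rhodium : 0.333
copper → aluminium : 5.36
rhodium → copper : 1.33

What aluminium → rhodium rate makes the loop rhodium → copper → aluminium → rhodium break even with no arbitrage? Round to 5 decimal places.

Known legs of the cycle: 1.33 × 5.36 = 7.1288
For no arbitrage the full-cycle product must be 1, so the missing rate is 1 / 7.1288 ≈ 0.1402761.

0.14028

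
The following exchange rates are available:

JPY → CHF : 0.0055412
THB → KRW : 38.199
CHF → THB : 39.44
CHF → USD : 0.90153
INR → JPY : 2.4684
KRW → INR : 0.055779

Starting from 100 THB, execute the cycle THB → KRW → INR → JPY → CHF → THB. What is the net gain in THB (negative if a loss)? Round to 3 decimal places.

14.942

100 THB × 38.199 = 3819.9 KRW
3819.9 KRW × 0.055779 = 213.0702021 INR
213.0702021 INR × 2.4684 = 525.94248686364 JPY
525.94248686364 JPY × 0.0055412 = 2.914352508208801968 CHF
2.914352508208801968 CHF × 39.44 = 114.94206292375514961792 THB
Net change: 114.94206292375514961792 − 100 = 14.94206292375514961792 THB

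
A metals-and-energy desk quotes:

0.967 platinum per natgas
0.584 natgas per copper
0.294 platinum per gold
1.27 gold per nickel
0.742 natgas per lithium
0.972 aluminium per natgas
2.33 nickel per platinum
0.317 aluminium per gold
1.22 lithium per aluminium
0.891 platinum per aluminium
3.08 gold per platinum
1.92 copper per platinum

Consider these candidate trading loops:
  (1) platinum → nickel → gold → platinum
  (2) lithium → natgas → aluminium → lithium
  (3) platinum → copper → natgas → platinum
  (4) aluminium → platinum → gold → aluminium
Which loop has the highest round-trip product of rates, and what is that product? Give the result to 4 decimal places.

1.0843

(1) 2.33 × 1.27 × 0.294 = 0.86998
(2) 0.742 × 0.972 × 1.22 = 0.87989
(3) 1.92 × 0.584 × 0.967 = 1.08428
(4) 0.891 × 3.08 × 0.317 = 0.86994
Highest is cycle (3) at 1.0843 (>1, arbitrage).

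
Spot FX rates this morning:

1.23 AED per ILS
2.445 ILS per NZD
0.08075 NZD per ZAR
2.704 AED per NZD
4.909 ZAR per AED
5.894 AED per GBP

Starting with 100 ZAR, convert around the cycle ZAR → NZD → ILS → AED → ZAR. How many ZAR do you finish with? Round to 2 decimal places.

100 ZAR × 0.08075 = 8.075 NZD
8.075 NZD × 2.445 = 19.743375 ILS
19.743375 ILS × 1.23 = 24.28435125 AED
24.28435125 AED × 4.909 = 119.21188028625 ZAR

119.21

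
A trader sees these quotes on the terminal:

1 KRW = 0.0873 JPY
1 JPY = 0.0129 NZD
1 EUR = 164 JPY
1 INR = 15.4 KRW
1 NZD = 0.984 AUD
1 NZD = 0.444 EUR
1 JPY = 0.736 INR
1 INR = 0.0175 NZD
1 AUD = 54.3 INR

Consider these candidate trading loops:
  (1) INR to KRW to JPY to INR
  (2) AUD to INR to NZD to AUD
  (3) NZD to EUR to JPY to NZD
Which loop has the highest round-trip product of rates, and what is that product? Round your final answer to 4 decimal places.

(1) 15.4 × 0.0873 × 0.736 = 0.98949
(2) 54.3 × 0.0175 × 0.984 = 0.93505
(3) 0.444 × 164 × 0.0129 = 0.93933
Highest is cycle (1) at 0.9895 (≤1, no arbitrage).

0.9895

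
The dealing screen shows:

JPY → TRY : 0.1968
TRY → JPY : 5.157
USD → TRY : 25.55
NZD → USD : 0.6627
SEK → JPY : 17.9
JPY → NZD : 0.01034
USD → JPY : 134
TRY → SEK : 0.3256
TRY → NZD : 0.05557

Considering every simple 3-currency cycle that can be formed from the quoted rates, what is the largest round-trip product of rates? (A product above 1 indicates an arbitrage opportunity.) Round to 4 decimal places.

1.1470

TRY→SEK→JPY→TRY: 0.3256 × 17.9 × 0.1968 = 1.14700
TRY→NZD→USD→TRY: 0.05557 × 0.6627 × 25.55 = 0.94091
USD→JPY→NZD→USD: 134 × 0.01034 × 0.6627 = 0.91821
Maximum is TRY→SEK→JPY→TRY at 1.1470; arbitrage exists.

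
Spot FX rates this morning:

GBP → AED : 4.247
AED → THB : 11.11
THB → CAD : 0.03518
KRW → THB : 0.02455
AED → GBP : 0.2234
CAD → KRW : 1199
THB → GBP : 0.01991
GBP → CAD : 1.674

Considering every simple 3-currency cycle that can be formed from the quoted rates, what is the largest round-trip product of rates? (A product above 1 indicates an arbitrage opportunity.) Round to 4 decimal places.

CAD→KRW→THB→CAD: 1199 × 0.02455 × 0.03518 = 1.03554
AED→THB→GBP→AED: 11.11 × 0.01991 × 4.247 = 0.93944
Maximum is CAD→KRW→THB→CAD at 1.0355; arbitrage exists.

1.0355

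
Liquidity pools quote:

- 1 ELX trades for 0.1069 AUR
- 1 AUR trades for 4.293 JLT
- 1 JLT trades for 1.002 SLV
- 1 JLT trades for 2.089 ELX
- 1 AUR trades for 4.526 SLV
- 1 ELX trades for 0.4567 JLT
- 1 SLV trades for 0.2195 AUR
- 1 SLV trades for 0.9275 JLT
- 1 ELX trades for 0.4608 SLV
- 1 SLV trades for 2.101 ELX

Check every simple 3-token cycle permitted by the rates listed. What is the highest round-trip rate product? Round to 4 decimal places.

AUR→SLV→ELX→AUR: 4.526 × 2.101 × 0.1069 = 1.01653
JLT→SLV→ELX→JLT: 1.002 × 2.101 × 0.4567 = 0.96145
JLT→ELX→AUR→JLT: 2.089 × 0.1069 × 4.293 = 0.95869
JLT→SLV→AUR→JLT: 1.002 × 0.2195 × 4.293 = 0.94420
JLT→ELX→SLV→JLT: 2.089 × 0.4608 × 0.9275 = 0.89282
Maximum is AUR→SLV→ELX→AUR at 1.0165; arbitrage exists.

1.0165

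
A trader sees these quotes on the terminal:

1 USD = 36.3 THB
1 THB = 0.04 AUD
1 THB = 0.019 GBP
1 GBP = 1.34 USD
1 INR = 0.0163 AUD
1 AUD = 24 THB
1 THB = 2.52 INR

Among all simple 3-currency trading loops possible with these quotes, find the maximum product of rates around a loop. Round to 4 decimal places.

0.9858

AUD→THB→INR→AUD: 24 × 2.52 × 0.0163 = 0.98582
GBP→USD→THB→GBP: 1.34 × 36.3 × 0.019 = 0.92420
Maximum is AUD→THB→INR→AUD at 0.9858; no arbitrage — every cycle loses value.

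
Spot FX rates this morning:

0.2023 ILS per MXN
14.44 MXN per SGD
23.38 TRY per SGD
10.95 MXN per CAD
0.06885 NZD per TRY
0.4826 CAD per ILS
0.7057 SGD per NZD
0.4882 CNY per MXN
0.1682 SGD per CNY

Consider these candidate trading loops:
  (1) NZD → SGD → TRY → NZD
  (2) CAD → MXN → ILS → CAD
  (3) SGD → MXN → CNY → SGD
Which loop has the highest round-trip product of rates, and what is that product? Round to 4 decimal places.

(1) 0.7057 × 23.38 × 0.06885 = 1.13597
(2) 10.95 × 0.2023 × 0.4826 = 1.06905
(3) 14.44 × 0.4882 × 0.1682 = 1.18574
Highest is cycle (3) at 1.1857 (>1, arbitrage).

1.1857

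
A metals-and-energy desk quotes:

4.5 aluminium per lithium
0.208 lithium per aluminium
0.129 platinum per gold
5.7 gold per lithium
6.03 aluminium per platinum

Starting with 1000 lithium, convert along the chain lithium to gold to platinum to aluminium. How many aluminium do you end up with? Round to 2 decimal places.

4433.86

1000 lithium × 5.7 = 5700 gold
5700 gold × 0.129 = 735.3 platinum
735.3 platinum × 6.03 = 4433.859 aluminium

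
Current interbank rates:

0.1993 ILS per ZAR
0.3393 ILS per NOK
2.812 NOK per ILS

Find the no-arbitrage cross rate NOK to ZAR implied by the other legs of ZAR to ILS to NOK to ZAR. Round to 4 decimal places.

Known legs of the cycle: 0.1993 × 2.812 = 0.5604316
For no arbitrage the full-cycle product must be 1, so the missing rate is 1 / 0.5604316 ≈ 1.784339.

1.7843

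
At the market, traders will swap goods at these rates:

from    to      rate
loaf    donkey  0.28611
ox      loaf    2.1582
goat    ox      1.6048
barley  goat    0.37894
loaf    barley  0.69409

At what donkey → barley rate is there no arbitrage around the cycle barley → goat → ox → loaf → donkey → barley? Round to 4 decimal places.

2.6631

Known legs of the cycle: 0.37894 × 1.6048 × 2.1582 × 0.28611 = 0.375505318037577024
For no arbitrage the full-cycle product must be 1, so the missing rate is 1 / 0.375505318037577024 ≈ 2.663078.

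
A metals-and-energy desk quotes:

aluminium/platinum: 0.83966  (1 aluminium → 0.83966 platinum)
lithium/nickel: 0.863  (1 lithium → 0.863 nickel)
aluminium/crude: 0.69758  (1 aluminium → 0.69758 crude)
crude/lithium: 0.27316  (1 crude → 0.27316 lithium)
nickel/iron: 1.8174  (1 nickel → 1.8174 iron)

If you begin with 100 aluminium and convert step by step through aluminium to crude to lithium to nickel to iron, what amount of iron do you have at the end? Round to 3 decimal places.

100 aluminium × 0.69758 = 69.758 crude
69.758 crude × 0.27316 = 19.05509528 lithium
19.05509528 lithium × 0.863 = 16.44454722664 nickel
16.44454722664 nickel × 1.8174 = 29.886320129695536 iron

29.886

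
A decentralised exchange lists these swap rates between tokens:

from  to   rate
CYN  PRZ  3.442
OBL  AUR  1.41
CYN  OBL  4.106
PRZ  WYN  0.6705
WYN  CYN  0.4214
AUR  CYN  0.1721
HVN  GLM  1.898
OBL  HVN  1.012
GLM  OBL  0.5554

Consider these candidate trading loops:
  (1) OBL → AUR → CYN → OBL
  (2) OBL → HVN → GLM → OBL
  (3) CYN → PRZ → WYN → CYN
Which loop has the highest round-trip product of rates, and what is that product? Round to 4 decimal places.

1.0668

(1) 1.41 × 0.1721 × 4.106 = 0.99637
(2) 1.012 × 1.898 × 0.5554 = 1.06680
(3) 3.442 × 0.6705 × 0.4214 = 0.97253
Highest is cycle (2) at 1.0668 (>1, arbitrage).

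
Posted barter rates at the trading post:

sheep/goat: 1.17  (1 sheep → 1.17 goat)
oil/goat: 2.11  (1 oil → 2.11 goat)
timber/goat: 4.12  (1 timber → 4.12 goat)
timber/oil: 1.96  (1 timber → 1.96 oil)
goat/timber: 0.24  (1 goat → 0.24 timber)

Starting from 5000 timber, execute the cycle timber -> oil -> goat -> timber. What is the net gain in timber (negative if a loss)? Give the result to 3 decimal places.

5000 timber × 1.96 = 9800 oil
9800 oil × 2.11 = 20678 goat
20678 goat × 0.24 = 4962.72 timber
Net change: 4962.72 − 5000 = -37.28 timber

-37.280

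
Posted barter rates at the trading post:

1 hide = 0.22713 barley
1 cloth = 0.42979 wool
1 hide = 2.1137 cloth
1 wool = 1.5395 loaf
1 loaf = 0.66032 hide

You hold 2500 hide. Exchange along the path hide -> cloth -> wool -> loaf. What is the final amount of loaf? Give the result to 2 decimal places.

2500 hide × 2.1137 = 5284.25 cloth
5284.25 cloth × 0.42979 = 2271.1178075 wool
2271.1178075 wool × 1.5395 = 3496.38586464625 loaf

3496.39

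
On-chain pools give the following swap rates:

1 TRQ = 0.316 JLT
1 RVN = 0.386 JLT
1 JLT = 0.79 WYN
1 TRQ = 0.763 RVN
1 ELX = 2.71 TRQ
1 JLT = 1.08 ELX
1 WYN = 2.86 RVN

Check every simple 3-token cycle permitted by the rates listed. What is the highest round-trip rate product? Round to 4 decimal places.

0.9249

JLT→ELX→TRQ→JLT: 1.08 × 2.71 × 0.316 = 0.92487
RVN→JLT→WYN→RVN: 0.386 × 0.79 × 2.86 = 0.87213
Maximum is JLT→ELX→TRQ→JLT at 0.9249; no arbitrage — every cycle loses value.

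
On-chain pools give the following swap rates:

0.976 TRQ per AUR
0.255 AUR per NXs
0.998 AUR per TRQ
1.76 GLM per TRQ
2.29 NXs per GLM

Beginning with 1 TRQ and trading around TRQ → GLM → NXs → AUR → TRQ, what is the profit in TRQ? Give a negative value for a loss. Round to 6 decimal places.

1 TRQ × 1.76 = 1.76 GLM
1.76 GLM × 2.29 = 4.0304 NXs
4.0304 NXs × 0.255 = 1.027752 AUR
1.027752 AUR × 0.976 = 1.003085952 TRQ
Net change: 1.003085952 − 1 = 0.003085952 TRQ

0.003086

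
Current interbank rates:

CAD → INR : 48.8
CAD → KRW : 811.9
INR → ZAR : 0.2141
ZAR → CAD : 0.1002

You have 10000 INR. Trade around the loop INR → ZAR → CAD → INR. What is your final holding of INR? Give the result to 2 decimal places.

10000 INR × 0.2141 = 2141 ZAR
2141 ZAR × 0.1002 = 214.5282 CAD
214.5282 CAD × 48.8 = 10468.97616 INR

10468.98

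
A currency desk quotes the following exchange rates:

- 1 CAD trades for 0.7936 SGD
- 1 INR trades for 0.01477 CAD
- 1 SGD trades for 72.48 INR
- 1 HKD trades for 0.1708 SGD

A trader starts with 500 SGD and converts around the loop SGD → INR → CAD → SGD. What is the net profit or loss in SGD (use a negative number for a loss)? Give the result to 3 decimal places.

500 SGD × 72.48 = 36240 INR
36240 INR × 0.01477 = 535.2648 CAD
535.2648 CAD × 0.7936 = 424.78614528 SGD
Net change: 424.78614528 − 500 = -75.21385472 SGD

-75.214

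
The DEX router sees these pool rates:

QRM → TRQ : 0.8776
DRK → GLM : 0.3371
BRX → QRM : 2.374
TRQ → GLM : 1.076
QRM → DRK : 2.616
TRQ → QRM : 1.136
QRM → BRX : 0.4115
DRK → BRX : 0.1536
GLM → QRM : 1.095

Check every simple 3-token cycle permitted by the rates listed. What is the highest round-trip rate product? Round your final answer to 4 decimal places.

1.0340

GLM→QRM→TRQ→GLM: 1.095 × 0.8776 × 1.076 = 1.03401
DRK→GLM→QRM→DRK: 0.3371 × 1.095 × 2.616 = 0.96563
DRK→BRX→QRM→DRK: 0.1536 × 2.374 × 2.616 = 0.95391
Maximum is GLM→QRM→TRQ→GLM at 1.0340; arbitrage exists.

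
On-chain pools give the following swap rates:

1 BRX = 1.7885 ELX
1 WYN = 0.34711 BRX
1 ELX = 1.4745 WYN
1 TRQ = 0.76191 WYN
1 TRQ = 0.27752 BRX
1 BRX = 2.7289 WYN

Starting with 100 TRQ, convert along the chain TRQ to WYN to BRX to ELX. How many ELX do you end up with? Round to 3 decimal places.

100 TRQ × 0.76191 = 76.191 WYN
76.191 WYN × 0.34711 = 26.44665801 BRX
26.44665801 BRX × 1.7885 = 47.299847850885 ELX

47.300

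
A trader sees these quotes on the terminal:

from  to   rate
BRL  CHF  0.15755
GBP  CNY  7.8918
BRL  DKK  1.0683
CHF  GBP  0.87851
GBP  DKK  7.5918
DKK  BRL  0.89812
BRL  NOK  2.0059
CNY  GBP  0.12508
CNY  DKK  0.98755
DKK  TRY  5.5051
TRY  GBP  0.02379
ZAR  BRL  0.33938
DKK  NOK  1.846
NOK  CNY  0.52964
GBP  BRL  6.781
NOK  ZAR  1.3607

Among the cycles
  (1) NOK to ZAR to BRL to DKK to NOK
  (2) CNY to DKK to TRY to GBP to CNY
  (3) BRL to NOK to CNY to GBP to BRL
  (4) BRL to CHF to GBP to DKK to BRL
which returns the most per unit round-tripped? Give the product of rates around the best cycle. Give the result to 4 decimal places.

1.0207

(1) 1.3607 × 0.33938 × 1.0683 × 1.846 = 0.91070
(2) 0.98755 × 5.5051 × 0.02379 × 7.8918 = 1.02069
(3) 2.0059 × 0.52964 × 0.12508 × 6.781 = 0.90110
(4) 0.15755 × 0.87851 × 7.5918 × 0.89812 = 0.94372
Highest is cycle (2) at 1.0207 (>1, arbitrage).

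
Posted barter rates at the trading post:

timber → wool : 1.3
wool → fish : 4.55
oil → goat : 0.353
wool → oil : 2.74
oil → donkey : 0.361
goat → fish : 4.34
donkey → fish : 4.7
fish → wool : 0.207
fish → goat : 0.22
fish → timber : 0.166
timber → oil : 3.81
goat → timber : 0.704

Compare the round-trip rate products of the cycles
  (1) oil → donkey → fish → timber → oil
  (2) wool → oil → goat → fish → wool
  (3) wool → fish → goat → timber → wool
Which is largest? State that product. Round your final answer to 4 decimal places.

(1) 0.361 × 4.7 × 0.166 × 3.81 = 1.07309
(2) 2.74 × 0.353 × 4.34 × 0.207 = 0.86893
(3) 4.55 × 0.22 × 0.704 × 1.3 = 0.91612
Highest is cycle (1) at 1.0731 (>1, arbitrage).

1.0731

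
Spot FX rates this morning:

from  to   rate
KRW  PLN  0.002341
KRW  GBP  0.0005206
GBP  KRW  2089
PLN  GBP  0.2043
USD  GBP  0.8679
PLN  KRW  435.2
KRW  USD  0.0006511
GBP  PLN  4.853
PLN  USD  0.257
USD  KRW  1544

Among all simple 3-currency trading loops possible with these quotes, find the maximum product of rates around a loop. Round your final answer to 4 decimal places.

1.1805

GBP→KRW→USD→GBP: 2089 × 0.0006511 × 0.8679 = 1.18047
GBP→PLN→KRW→GBP: 4.853 × 435.2 × 0.0005206 = 1.09952
GBP→PLN→USD→GBP: 4.853 × 0.257 × 0.8679 = 1.08246
GBP→KRW→PLN→GBP: 2089 × 0.002341 × 0.2043 = 0.99910
PLN→USD→KRW→PLN: 0.257 × 1544 × 0.002341 = 0.92893
Maximum is GBP→KRW→USD→GBP at 1.1805; arbitrage exists.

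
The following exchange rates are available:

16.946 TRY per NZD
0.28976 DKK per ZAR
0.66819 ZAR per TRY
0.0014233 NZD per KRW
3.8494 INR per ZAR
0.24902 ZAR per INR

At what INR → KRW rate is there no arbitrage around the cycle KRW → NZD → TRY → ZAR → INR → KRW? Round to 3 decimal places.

16.119

Known legs of the cycle: 0.0014233 × 16.946 × 0.66819 × 3.8494 = 0.0620378395449096948
For no arbitrage the full-cycle product must be 1, so the missing rate is 1 / 0.0620378395449096948 ≈ 16.11919.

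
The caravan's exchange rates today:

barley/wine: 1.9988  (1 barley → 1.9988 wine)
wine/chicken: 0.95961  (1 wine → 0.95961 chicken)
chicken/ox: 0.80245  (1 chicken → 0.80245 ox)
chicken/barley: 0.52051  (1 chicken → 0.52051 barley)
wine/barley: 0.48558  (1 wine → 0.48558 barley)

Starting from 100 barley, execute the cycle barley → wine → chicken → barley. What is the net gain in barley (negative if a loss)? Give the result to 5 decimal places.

-0.16262

100 barley × 1.9988 = 199.88 wine
199.88 wine × 0.95961 = 191.8068468 chicken
191.8068468 chicken × 0.52051 = 99.837381827868 barley
Net change: 99.837381827868 − 100 = -0.162618172132 barley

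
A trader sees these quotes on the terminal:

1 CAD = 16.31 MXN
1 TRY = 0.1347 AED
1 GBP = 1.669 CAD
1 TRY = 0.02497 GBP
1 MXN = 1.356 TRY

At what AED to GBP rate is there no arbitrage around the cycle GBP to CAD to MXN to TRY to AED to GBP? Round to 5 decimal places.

Known legs of the cycle: 1.669 × 16.31 × 1.356 × 0.1347 = 4.972073991948
For no arbitrage the full-cycle product must be 1, so the missing rate is 1 / 4.972073991948 ≈ 0.2011233.

0.20112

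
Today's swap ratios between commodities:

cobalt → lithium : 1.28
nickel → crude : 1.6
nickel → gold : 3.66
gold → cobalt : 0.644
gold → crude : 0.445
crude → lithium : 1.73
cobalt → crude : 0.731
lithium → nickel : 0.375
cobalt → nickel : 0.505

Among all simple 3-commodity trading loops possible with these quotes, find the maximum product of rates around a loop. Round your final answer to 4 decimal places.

cobalt→nickel→gold→cobalt: 0.505 × 3.66 × 0.644 = 1.19031
nickel→crude→lithium→nickel: 1.6 × 1.73 × 0.375 = 1.03800
Maximum is cobalt→nickel→gold→cobalt at 1.1903; arbitrage exists.

1.1903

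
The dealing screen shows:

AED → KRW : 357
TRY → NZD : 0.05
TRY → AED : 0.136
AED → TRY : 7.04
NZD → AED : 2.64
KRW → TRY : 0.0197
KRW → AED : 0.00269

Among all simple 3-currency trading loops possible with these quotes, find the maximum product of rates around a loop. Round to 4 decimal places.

KRW→TRY→AED→KRW: 0.0197 × 0.136 × 357 = 0.95647
TRY→NZD→AED→TRY: 0.05 × 2.64 × 7.04 = 0.92928
Maximum is KRW→TRY→AED→KRW at 0.9565; no arbitrage — every cycle loses value.

0.9565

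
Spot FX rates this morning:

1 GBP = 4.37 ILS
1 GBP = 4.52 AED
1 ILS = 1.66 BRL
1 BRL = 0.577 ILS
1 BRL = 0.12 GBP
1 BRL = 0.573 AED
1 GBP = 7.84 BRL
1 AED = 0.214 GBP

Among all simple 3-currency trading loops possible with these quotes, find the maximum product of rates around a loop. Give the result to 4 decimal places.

0.9614

GBP→BRL→AED→GBP: 7.84 × 0.573 × 0.214 = 0.96136
GBP→ILS→BRL→GBP: 4.37 × 1.66 × 0.12 = 0.87050
Maximum is GBP→BRL→AED→GBP at 0.9614; no arbitrage — every cycle loses value.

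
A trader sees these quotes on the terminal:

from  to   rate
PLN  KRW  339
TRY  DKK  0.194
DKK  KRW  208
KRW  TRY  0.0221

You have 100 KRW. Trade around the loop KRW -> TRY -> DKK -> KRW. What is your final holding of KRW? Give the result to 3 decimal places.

100 KRW × 0.0221 = 2.21 TRY
2.21 TRY × 0.194 = 0.42874 DKK
0.42874 DKK × 208 = 89.17792 KRW

89.178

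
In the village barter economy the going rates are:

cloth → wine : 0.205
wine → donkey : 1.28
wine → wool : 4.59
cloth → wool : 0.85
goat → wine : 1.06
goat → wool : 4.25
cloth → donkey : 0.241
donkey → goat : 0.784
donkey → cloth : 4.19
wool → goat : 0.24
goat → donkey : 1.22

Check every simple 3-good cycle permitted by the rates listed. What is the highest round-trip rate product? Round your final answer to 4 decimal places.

1.1677

wool→goat→wine→wool: 0.24 × 1.06 × 4.59 = 1.16770
donkey→cloth→wine→donkey: 4.19 × 0.205 × 1.28 = 1.09946
donkey→goat→wine→donkey: 0.784 × 1.06 × 1.28 = 1.06373
Maximum is wool→goat→wine→wool at 1.1677; arbitrage exists.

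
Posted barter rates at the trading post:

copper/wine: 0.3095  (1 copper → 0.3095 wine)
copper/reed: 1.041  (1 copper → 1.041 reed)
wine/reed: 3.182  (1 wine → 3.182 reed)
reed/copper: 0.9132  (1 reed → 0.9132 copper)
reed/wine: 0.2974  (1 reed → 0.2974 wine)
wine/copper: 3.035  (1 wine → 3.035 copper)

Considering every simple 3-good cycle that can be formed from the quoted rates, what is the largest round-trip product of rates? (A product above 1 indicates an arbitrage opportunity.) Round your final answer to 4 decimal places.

copper→reed→wine→copper: 1.041 × 0.2974 × 3.035 = 0.93962
copper→wine→reed→copper: 0.3095 × 3.182 × 0.9132 = 0.89935
Maximum is copper→reed→wine→copper at 0.9396; no arbitrage — every cycle loses value.

0.9396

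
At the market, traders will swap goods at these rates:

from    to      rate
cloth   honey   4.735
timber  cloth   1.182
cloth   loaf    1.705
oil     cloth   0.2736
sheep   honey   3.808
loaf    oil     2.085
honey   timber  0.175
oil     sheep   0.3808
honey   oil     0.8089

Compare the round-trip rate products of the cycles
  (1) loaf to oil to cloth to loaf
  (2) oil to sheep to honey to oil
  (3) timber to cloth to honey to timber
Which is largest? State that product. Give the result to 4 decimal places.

1.1730

(1) 2.085 × 0.2736 × 1.705 = 0.97263
(2) 0.3808 × 3.808 × 0.8089 = 1.17297
(3) 1.182 × 4.735 × 0.175 = 0.97943
Highest is cycle (2) at 1.1730 (>1, arbitrage).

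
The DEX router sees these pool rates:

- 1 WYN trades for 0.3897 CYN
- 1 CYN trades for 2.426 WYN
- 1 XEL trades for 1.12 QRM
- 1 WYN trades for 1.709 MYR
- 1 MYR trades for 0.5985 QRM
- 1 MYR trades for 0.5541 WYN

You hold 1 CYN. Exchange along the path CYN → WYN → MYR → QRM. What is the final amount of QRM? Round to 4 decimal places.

2.4814

1 CYN × 2.426 = 2.426 WYN
2.426 WYN × 1.709 = 4.146034 MYR
4.146034 MYR × 0.5985 = 2.481401349 QRM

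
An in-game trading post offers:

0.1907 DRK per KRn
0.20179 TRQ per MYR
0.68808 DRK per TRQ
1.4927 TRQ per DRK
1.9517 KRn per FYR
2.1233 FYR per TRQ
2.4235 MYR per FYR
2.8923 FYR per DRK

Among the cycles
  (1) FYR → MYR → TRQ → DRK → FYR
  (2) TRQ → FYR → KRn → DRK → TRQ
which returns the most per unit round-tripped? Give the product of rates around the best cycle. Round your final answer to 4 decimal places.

(1) 2.4235 × 0.20179 × 0.68808 × 2.8923 = 0.97325
(2) 2.1233 × 1.9517 × 0.1907 × 1.4927 = 1.17963
Highest is cycle (2) at 1.1796 (>1, arbitrage).

1.1796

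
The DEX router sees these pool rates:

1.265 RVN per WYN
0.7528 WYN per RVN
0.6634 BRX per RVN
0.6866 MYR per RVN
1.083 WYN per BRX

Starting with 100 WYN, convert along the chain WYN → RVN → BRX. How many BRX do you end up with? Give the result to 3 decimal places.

100 WYN × 1.265 = 126.5 RVN
126.5 RVN × 0.6634 = 83.9201 BRX

83.920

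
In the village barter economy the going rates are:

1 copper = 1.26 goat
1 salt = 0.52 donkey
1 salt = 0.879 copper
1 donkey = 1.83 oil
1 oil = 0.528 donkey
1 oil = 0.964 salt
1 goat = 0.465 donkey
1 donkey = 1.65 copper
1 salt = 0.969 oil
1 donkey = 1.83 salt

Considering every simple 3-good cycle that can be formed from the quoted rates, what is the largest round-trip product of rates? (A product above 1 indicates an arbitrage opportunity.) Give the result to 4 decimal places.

0.9667

donkey→copper→goat→donkey: 1.65 × 1.26 × 0.465 = 0.96674
donkey→salt→oil→donkey: 1.83 × 0.969 × 0.528 = 0.93629
donkey→oil→salt→donkey: 1.83 × 0.964 × 0.52 = 0.91734
Maximum is donkey→copper→goat→donkey at 0.9667; no arbitrage — every cycle loses value.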